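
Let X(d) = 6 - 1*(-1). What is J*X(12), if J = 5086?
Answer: 35602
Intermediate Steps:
X(d) = 7 (X(d) = 6 + 1 = 7)
J*X(12) = 5086*7 = 35602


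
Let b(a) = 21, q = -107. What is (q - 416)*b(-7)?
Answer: -10983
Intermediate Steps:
(q - 416)*b(-7) = (-107 - 416)*21 = -523*21 = -10983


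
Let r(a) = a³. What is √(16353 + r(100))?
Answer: √1016353 ≈ 1008.1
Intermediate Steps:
√(16353 + r(100)) = √(16353 + 100³) = √(16353 + 1000000) = √1016353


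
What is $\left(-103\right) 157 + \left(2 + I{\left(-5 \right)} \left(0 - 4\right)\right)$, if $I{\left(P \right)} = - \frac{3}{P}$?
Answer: $- \frac{80857}{5} \approx -16171.0$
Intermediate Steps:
$\left(-103\right) 157 + \left(2 + I{\left(-5 \right)} \left(0 - 4\right)\right) = \left(-103\right) 157 + \left(2 + - \frac{3}{-5} \left(0 - 4\right)\right) = -16171 + \left(2 + \left(-3\right) \left(- \frac{1}{5}\right) \left(-4\right)\right) = -16171 + \left(2 + \frac{3}{5} \left(-4\right)\right) = -16171 + \left(2 - \frac{12}{5}\right) = -16171 - \frac{2}{5} = - \frac{80857}{5}$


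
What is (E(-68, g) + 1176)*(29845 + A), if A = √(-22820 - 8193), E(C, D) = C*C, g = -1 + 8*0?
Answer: 173101000 + 5800*I*√31013 ≈ 1.731e+8 + 1.0214e+6*I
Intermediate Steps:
g = -1 (g = -1 + 0 = -1)
E(C, D) = C²
A = I*√31013 (A = √(-31013) = I*√31013 ≈ 176.1*I)
(E(-68, g) + 1176)*(29845 + A) = ((-68)² + 1176)*(29845 + I*√31013) = (4624 + 1176)*(29845 + I*√31013) = 5800*(29845 + I*√31013) = 173101000 + 5800*I*√31013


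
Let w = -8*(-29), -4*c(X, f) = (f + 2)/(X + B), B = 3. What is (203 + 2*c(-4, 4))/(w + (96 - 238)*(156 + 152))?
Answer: -103/21752 ≈ -0.0047352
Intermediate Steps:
c(X, f) = -(2 + f)/(4*(3 + X)) (c(X, f) = -(f + 2)/(4*(X + 3)) = -(2 + f)/(4*(3 + X)))
w = 232
(203 + 2*c(-4, 4))/(w + (96 - 238)*(156 + 152)) = (203 + 2*((-2 - 1*4)/(4*(3 - 4))))/(232 + (96 - 238)*(156 + 152)) = (203 + 2*((1/4)*(-2 - 4)/(-1)))/(232 - 142*308) = (203 + 2*((1/4)*(-1)*(-6)))/(232 - 43736) = (203 + 2*(3/2))/(-43504) = (203 + 3)*(-1/43504) = 206*(-1/43504) = -103/21752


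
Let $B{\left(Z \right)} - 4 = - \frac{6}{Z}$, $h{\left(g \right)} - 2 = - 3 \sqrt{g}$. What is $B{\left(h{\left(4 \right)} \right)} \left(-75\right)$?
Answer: $- \frac{825}{2} \approx -412.5$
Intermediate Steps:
$h{\left(g \right)} = 2 - 3 \sqrt{g}$
$B{\left(Z \right)} = 4 - \frac{6}{Z}$
$B{\left(h{\left(4 \right)} \right)} \left(-75\right) = \left(4 - \frac{6}{2 - 3 \sqrt{4}}\right) \left(-75\right) = \left(4 - \frac{6}{2 - 6}\right) \left(-75\right) = \left(4 - \frac{6}{-4}\right) \left(-75\right) = \left(4 - - \frac{3}{2}\right) \left(-75\right) = \left(4 + \frac{3}{2}\right) \left(-75\right) = \frac{11}{2} \left(-75\right) = - \frac{825}{2}$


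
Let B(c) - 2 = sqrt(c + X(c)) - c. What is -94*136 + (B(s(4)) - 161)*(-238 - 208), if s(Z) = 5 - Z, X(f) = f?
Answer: 58576 - 446*sqrt(2) ≈ 57945.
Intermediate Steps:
B(c) = 2 - c + sqrt(2)*sqrt(c) (B(c) = 2 + (sqrt(c + c) - c) = 2 + (sqrt(2*c) - c) = 2 + (sqrt(2)*sqrt(c) - c) = 2 + (-c + sqrt(2)*sqrt(c)) = 2 - c + sqrt(2)*sqrt(c))
-94*136 + (B(s(4)) - 161)*(-238 - 208) = -94*136 + ((2 - (5 - 1*4) + sqrt(2)*sqrt(5 - 1*4)) - 161)*(-238 - 208) = -12784 + ((2 - (5 - 4) + sqrt(2)*sqrt(5 - 4)) - 161)*(-446) = -12784 + ((2 - 1*1 + sqrt(2)*sqrt(1)) - 161)*(-446) = -12784 + ((2 - 1 + sqrt(2)*1) - 161)*(-446) = -12784 + ((2 - 1 + sqrt(2)) - 161)*(-446) = -12784 + ((1 + sqrt(2)) - 161)*(-446) = -12784 + (-160 + sqrt(2))*(-446) = -12784 + (71360 - 446*sqrt(2)) = 58576 - 446*sqrt(2)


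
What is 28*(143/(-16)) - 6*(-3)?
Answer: -929/4 ≈ -232.25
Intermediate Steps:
28*(143/(-16)) - 6*(-3) = 28*(143*(-1/16)) + 18 = 28*(-143/16) + 18 = -1001/4 + 18 = -929/4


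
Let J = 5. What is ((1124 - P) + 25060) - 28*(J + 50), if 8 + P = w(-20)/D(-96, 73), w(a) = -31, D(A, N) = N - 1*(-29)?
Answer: 2514535/102 ≈ 24652.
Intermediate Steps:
D(A, N) = 29 + N (D(A, N) = N + 29 = 29 + N)
P = -847/102 (P = -8 - 31/(29 + 73) = -8 - 31/102 = -847/102 ≈ -8.3039)
((1124 - P) + 25060) - 28*(J + 50) = ((1124 - 1*(-847/102)) + 25060) - 28*(5 + 50) = ((1124 + 847/102) + 25060) - 28*55 = (115495/102 + 25060) - 1540 = 2671615/102 - 1540 = 2514535/102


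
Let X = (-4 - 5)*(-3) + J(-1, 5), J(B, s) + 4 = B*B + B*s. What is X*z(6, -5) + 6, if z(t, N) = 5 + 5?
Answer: 196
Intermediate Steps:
z(t, N) = 10
J(B, s) = -4 + B**2 + B*s (J(B, s) = -4 + (B*B + B*s) = -4 + (B**2 + B*s) = -4 + B**2 + B*s)
X = 19 (X = (-4 - 5)*(-3) + (-4 + (-1)**2 - 1*5) = -9*(-3) + (-4 + 1 - 5) = 27 - 8 = 19)
X*z(6, -5) + 6 = 19*10 + 6 = 190 + 6 = 196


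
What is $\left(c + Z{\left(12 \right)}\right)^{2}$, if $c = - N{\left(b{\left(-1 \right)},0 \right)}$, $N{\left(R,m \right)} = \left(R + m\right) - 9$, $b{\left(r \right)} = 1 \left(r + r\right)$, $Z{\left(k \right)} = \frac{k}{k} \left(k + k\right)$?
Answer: $1225$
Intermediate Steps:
$Z{\left(k \right)} = 2 k$ ($Z{\left(k \right)} = 1 \cdot 2 k = 2 k$)
$b{\left(r \right)} = 2 r$ ($b{\left(r \right)} = 1 \cdot 2 r = 2 r$)
$N{\left(R,m \right)} = -9 + R + m$
$c = 11$ ($c = - (-9 + 2 \left(-1\right) + 0) = - (-9 - 2 + 0) = \left(-1\right) \left(-11\right) = 11$)
$\left(c + Z{\left(12 \right)}\right)^{2} = \left(11 + 2 \cdot 12\right)^{2} = \left(11 + 24\right)^{2} = 35^{2} = 1225$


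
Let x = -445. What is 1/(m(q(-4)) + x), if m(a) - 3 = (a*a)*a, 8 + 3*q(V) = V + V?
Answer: -27/16030 ≈ -0.0016843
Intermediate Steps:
q(V) = -8/3 + 2*V/3 (q(V) = -8/3 + (V + V)/3 = -8/3 + (2*V)/3 = -8/3 + 2*V/3)
m(a) = 3 + a**3 (m(a) = 3 + (a*a)*a = 3 + a**2*a = 3 + a**3)
1/(m(q(-4)) + x) = 1/((3 + (-8/3 + (2/3)*(-4))**3) - 445) = 1/((3 + (-8/3 - 8/3)**3) - 445) = 1/((3 + (-16/3)**3) - 445) = 1/((3 - 4096/27) - 445) = 1/(-4015/27 - 445) = 1/(-16030/27) = -27/16030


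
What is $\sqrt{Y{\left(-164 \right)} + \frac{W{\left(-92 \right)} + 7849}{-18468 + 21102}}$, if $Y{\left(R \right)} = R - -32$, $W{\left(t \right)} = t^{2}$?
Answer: $\frac{5 i \sqrt{34913670}}{2634} \approx 11.216 i$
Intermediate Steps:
$Y{\left(R \right)} = 32 + R$ ($Y{\left(R \right)} = R + 32 = 32 + R$)
$\sqrt{Y{\left(-164 \right)} + \frac{W{\left(-92 \right)} + 7849}{-18468 + 21102}} = \sqrt{\left(32 - 164\right) + \frac{\left(-92\right)^{2} + 7849}{-18468 + 21102}} = \sqrt{-132 + \frac{8464 + 7849}{2634}} = \sqrt{-132 + 16313 \cdot \frac{1}{2634}} = \sqrt{-132 + \frac{16313}{2634}} = \sqrt{- \frac{331375}{2634}} = \frac{5 i \sqrt{34913670}}{2634}$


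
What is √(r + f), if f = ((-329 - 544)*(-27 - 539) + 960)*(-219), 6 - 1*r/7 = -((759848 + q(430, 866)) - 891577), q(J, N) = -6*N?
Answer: I*√109380515 ≈ 10459.0*I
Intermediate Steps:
r = -958433 (r = 42 - (-7)*((759848 - 6*866) - 891577) = 42 - (-7)*((759848 - 5196) - 891577) = 42 - (-7)*(754652 - 891577) = 42 - (-7)*(-136925) = 42 - 7*136925 = 42 - 958475 = -958433)
f = -108422082 (f = (-873*(-566) + 960)*(-219) = (494118 + 960)*(-219) = 495078*(-219) = -108422082)
√(r + f) = √(-958433 - 108422082) = √(-109380515) = I*√109380515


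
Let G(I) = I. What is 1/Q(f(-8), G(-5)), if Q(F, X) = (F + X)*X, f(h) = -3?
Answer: 1/40 ≈ 0.025000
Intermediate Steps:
Q(F, X) = X*(F + X)
1/Q(f(-8), G(-5)) = 1/(-5*(-3 - 5)) = 1/(-5*(-8)) = 1/40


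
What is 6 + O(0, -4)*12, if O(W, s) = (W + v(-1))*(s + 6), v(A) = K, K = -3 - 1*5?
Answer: -186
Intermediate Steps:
K = -8 (K = -3 - 5 = -8)
v(A) = -8
O(W, s) = (-8 + W)*(6 + s) (O(W, s) = (W - 8)*(s + 6) = (-8 + W)*(6 + s))
6 + O(0, -4)*12 = 6 + (-48 - 8*(-4) + 6*0 + 0*(-4))*12 = 6 + (-48 + 32 + 0 + 0)*12 = 6 - 16*12 = 6 - 192 = -186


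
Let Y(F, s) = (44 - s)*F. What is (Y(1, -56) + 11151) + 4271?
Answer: 15522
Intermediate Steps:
Y(F, s) = F*(44 - s)
(Y(1, -56) + 11151) + 4271 = (1*(44 - 1*(-56)) + 11151) + 4271 = (1*(44 + 56) + 11151) + 4271 = (1*100 + 11151) + 4271 = (100 + 11151) + 4271 = 11251 + 4271 = 15522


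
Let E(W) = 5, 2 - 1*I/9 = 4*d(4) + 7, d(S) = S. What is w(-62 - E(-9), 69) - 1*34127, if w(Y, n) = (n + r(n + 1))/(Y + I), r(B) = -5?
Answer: -136509/4 ≈ -34127.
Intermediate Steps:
I = -189 (I = 18 - 9*(4*4 + 7) = 18 - 9*(16 + 7) = 18 - 9*23 = 18 - 207 = -189)
w(Y, n) = (-5 + n)/(-189 + Y) (w(Y, n) = (n - 5)/(Y - 189) = (-5 + n)/(-189 + Y))
w(-62 - E(-9), 69) - 1*34127 = (-5 + 69)/(-189 + (-62 - 1*5)) - 1*34127 = 64/(-189 + (-62 - 5)) - 34127 = 64/(-189 - 67) - 34127 = 64/(-256) - 34127 = -1/256*64 - 34127 = -¼ - 34127 = -136509/4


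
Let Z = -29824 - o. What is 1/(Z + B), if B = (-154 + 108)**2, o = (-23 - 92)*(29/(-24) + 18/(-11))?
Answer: -264/7401277 ≈ -3.5670e-5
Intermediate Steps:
o = 86365/264 (o = -115*(29*(-1/24) + 18*(-1/11)) = -115*(-29/24 - 18/11) = -115*(-751/264) = 86365/264 ≈ 327.14)
B = 2116 (B = (-46)**2 = 2116)
Z = -7959901/264 (Z = -29824 - 1*86365/264 = -29824 - 86365/264 = -7959901/264 ≈ -30151.)
1/(Z + B) = 1/(-7959901/264 + 2116) = 1/(-7401277/264) = -264/7401277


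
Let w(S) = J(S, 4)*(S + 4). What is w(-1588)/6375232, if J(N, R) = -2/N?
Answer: -99/316370888 ≈ -3.1292e-7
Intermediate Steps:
w(S) = -2*(4 + S)/S (w(S) = (-2/S)*(S + 4) = (-2/S)*(4 + S) = -2*(4 + S)/S)
w(-1588)/6375232 = (-2 - 8/(-1588))/6375232 = (-2 - 8*(-1/1588))*(1/6375232) = (-2 + 2/397)*(1/6375232) = -792/397*1/6375232 = -99/316370888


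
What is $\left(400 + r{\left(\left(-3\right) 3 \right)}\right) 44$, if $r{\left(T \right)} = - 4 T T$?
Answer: $3344$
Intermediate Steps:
$r{\left(T \right)} = - 4 T^{2}$
$\left(400 + r{\left(\left(-3\right) 3 \right)}\right) 44 = \left(400 - 4 \left(\left(-3\right) 3\right)^{2}\right) 44 = \left(400 - 4 \left(-9\right)^{2}\right) 44 = \left(400 - 324\right) 44 = 76 \cdot 44 = 3344$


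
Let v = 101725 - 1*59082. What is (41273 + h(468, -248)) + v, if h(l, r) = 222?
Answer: 84138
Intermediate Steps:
v = 42643 (v = 101725 - 59082 = 42643)
(41273 + h(468, -248)) + v = (41273 + 222) + 42643 = 41495 + 42643 = 84138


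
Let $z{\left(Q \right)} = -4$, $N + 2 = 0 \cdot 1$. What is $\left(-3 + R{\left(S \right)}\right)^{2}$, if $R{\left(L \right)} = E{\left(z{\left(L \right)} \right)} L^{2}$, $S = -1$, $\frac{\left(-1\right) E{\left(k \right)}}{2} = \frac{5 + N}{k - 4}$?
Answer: $\frac{81}{16} \approx 5.0625$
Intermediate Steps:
$N = -2$ ($N = -2 + 0 \cdot 1 = -2 + 0 = -2$)
$E{\left(k \right)} = - \frac{6}{-4 + k}$ ($E{\left(k \right)} = - 2 \frac{5 - 2}{k - 4} = - 2 \frac{3}{-4 + k} = - \frac{6}{-4 + k}$)
$R{\left(L \right)} = \frac{3 L^{2}}{4}$ ($R{\left(L \right)} = - \frac{6}{-4 - 4} L^{2} = - \frac{6}{-8} L^{2} = \left(-6\right) \left(- \frac{1}{8}\right) L^{2} = \frac{3 L^{2}}{4}$)
$\left(-3 + R{\left(S \right)}\right)^{2} = \left(-3 + \frac{3 \left(-1\right)^{2}}{4}\right)^{2} = \left(-3 + \frac{3}{4} \cdot 1\right)^{2} = \left(-3 + \frac{3}{4}\right)^{2} = \left(- \frac{9}{4}\right)^{2} = \frac{81}{16}$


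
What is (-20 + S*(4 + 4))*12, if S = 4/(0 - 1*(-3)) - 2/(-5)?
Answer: -368/5 ≈ -73.600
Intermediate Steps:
S = 26/15 (S = 4/(0 + 3) - 2*(-⅕) = 4/3 + ⅖ = 26/15 ≈ 1.7333)
(-20 + S*(4 + 4))*12 = (-20 + 26*(4 + 4)/15)*12 = (-20 + (26/15)*8)*12 = (-20 + 208/15)*12 = -92/15*12 = -368/5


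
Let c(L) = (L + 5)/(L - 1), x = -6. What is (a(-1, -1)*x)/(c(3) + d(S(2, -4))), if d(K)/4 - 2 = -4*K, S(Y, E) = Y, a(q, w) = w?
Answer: -3/10 ≈ -0.30000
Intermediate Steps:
c(L) = (5 + L)/(-1 + L)
d(K) = 8 - 16*K (d(K) = 8 + 4*(-4*K) = 8 - 16*K)
(a(-1, -1)*x)/(c(3) + d(S(2, -4))) = (-1*(-6))/((5 + 3)/(-1 + 3) + (8 - 16*2)) = 6/(8/2 + (8 - 32)) = 6/((½)*8 - 24) = 6/(4 - 24) = 6/(-20) = 6*(-1/20) = -3/10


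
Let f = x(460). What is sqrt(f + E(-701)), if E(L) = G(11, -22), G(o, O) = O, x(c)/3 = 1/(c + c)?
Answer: 7*I*sqrt(94990)/460 ≈ 4.6901*I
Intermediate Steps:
x(c) = 3/(2*c) (x(c) = 3/(c + c) = 3/((2*c)) = 3*(1/(2*c)) = 3/(2*c))
E(L) = -22
f = 3/920 (f = (3/2)/460 = (3/2)*(1/460) = 3/920 ≈ 0.0032609)
sqrt(f + E(-701)) = sqrt(3/920 - 22) = sqrt(-20237/920) = 7*I*sqrt(94990)/460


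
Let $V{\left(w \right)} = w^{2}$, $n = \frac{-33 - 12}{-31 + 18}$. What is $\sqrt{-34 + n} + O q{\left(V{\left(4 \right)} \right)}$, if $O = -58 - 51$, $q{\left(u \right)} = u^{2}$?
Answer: $-27904 + \frac{i \sqrt{5161}}{13} \approx -27904.0 + 5.5262 i$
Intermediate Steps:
$n = \frac{45}{13}$ ($n = - \frac{45}{-13} = \left(-45\right) \left(- \frac{1}{13}\right) = \frac{45}{13} \approx 3.4615$)
$O = -109$ ($O = -58 - 51 = -109$)
$\sqrt{-34 + n} + O q{\left(V{\left(4 \right)} \right)} = \sqrt{-34 + \frac{45}{13}} - 109 \left(4^{2}\right)^{2} = \sqrt{- \frac{397}{13}} - 109 \cdot 16^{2} = \frac{i \sqrt{5161}}{13} - 27904 = -27904 + \frac{i \sqrt{5161}}{13}$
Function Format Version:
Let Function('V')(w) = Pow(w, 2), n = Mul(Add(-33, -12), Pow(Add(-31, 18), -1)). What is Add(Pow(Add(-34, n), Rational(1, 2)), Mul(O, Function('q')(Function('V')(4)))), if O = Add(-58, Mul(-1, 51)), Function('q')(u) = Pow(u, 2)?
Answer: Add(-27904, Mul(Rational(1, 13), I, Pow(5161, Rational(1, 2)))) ≈ Add(-27904., Mul(5.5262, I))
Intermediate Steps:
n = Rational(45, 13) (n = Mul(-45, Pow(-13, -1)) = Mul(-45, Rational(-1, 13)) = Rational(45, 13) ≈ 3.4615)
O = -109 (O = Add(-58, -51) = -109)
Add(Pow(Add(-34, n), Rational(1, 2)), Mul(O, Function('q')(Function('V')(4)))) = Add(Pow(Add(-34, Rational(45, 13)), Rational(1, 2)), Mul(-109, Pow(Pow(4, 2), 2))) = Add(Pow(Rational(-397, 13), Rational(1, 2)), Mul(-109, Pow(16, 2))) = Add(Mul(Rational(1, 13), I, Pow(5161, Rational(1, 2))), Mul(-109, 256)) = Add(Mul(Rational(1, 13), I, Pow(5161, Rational(1, 2))), -27904) = Add(-27904, Mul(Rational(1, 13), I, Pow(5161, Rational(1, 2))))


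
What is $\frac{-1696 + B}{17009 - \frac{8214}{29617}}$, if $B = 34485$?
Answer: $\frac{971111813}{503747339} \approx 1.9278$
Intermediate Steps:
$\frac{-1696 + B}{17009 - \frac{8214}{29617}} = \frac{-1696 + 34485}{17009 - \frac{8214}{29617}} = \frac{32789}{17009 - \frac{8214}{29617}} = \frac{32789}{\frac{503747339}{29617}} = 32789 \cdot \frac{29617}{503747339} = \frac{971111813}{503747339}$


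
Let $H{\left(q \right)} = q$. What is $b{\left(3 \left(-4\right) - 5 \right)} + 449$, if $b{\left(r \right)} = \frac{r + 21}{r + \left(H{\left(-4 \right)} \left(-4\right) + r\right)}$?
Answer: $\frac{4039}{9} \approx 448.78$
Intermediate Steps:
$b{\left(r \right)} = \frac{21 + r}{16 + 2 r}$ ($b{\left(r \right)} = \frac{r + 21}{r + \left(\left(-4\right) \left(-4\right) + r\right)} = \frac{21 + r}{r + \left(16 + r\right)} = \frac{21 + r}{16 + 2 r}$)
$b{\left(3 \left(-4\right) - 5 \right)} + 449 = \frac{21 + \left(3 \left(-4\right) - 5\right)}{2 \left(8 + \left(3 \left(-4\right) - 5\right)\right)} + 449 = \frac{21 - 17}{2 \left(8 - 17\right)} + 449 = \frac{1}{2} \frac{1}{-9} \cdot 4 + 449 = \frac{1}{2} \left(- \frac{1}{9}\right) 4 + 449 = - \frac{2}{9} + 449 = \frac{4039}{9}$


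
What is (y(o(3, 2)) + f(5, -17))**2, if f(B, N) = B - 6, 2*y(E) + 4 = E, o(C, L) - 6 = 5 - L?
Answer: 9/4 ≈ 2.2500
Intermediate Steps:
o(C, L) = 11 - L (o(C, L) = 6 + (5 - L) = 11 - L)
y(E) = -2 + E/2
f(B, N) = -6 + B
(y(o(3, 2)) + f(5, -17))**2 = ((-2 + (11 - 1*2)/2) + (-6 + 5))**2 = ((-2 + (11 - 2)/2) - 1)**2 = ((-2 + (1/2)*9) - 1)**2 = ((-2 + 9/2) - 1)**2 = (5/2 - 1)**2 = (3/2)**2 = 9/4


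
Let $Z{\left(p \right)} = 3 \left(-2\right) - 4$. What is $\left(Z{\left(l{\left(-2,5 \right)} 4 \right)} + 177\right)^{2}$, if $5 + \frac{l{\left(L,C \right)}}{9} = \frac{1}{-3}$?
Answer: $27889$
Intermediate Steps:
$l{\left(L,C \right)} = -48$ ($l{\left(L,C \right)} = -45 + \frac{9}{-3} = -45 + 9 \left(- \frac{1}{3}\right) = -45 - 3 = -48$)
$Z{\left(p \right)} = -10$ ($Z{\left(p \right)} = -6 - 4 = -10$)
$\left(Z{\left(l{\left(-2,5 \right)} 4 \right)} + 177\right)^{2} = \left(-10 + 177\right)^{2} = 167^{2} = 27889$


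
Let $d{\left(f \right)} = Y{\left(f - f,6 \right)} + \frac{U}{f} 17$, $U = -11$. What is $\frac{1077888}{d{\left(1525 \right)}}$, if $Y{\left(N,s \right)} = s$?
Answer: $\frac{1643779200}{8963} \approx 1.834 \cdot 10^{5}$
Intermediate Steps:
$d{\left(f \right)} = 6 - \frac{187}{f}$ ($d{\left(f \right)} = 6 + - \frac{11}{f} 17 = 6 - \frac{187}{f}$)
$\frac{1077888}{d{\left(1525 \right)}} = \frac{1077888}{6 - \frac{187}{1525}} = \frac{1077888}{\frac{8963}{1525}} = 1077888 \cdot \frac{1525}{8963} = \frac{1643779200}{8963}$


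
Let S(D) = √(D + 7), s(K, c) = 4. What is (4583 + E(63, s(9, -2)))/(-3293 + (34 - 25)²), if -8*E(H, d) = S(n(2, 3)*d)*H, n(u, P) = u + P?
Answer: -4583/3212 + 189*√3/25696 ≈ -1.4141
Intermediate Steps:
n(u, P) = P + u
S(D) = √(7 + D)
E(H, d) = -H*√(7 + 5*d)/8 (E(H, d) = -√(7 + (3 + 2)*d)*H/8 = -√(7 + 5*d)*H/8 = -H*√(7 + 5*d)/8)
(4583 + E(63, s(9, -2)))/(-3293 + (34 - 25)²) = (4583 - ⅛*63*√(7 + 5*4))/(-3293 + (34 - 25)²) = (4583 - ⅛*63*√(7 + 20))/(-3293 + 9²) = (4583 - ⅛*63*√27)/(-3293 + 81) = (4583 - ⅛*63*3*√3)/(-3212) = (4583 - 189*√3/8)*(-1/3212) = -4583/3212 + 189*√3/25696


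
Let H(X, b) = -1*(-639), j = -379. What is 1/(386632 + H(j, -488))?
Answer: 1/387271 ≈ 2.5822e-6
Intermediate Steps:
H(X, b) = 639
1/(386632 + H(j, -488)) = 1/(386632 + 639) = 1/387271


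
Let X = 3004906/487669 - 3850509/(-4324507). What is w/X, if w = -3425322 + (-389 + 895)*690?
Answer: -6487446365763669306/14872510904863 ≈ -4.3620e+5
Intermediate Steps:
w = -3076182 (w = -3425322 + 506*690 = -3425322 + 349140 = -3076182)
X = 14872510904863/2108928004183 (X = 3004906*(1/487669) - 3850509*(-1/4324507) = 3004906/487669 + 3850509/4324507 = 14872510904863/2108928004183 ≈ 7.0522)
w/X = -3076182/14872510904863/2108928004183 = -3076182*2108928004183/14872510904863 = -6487446365763669306/14872510904863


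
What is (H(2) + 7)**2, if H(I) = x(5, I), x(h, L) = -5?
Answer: 4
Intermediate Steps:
H(I) = -5
(H(2) + 7)**2 = (-5 + 7)**2 = 2**2 = 4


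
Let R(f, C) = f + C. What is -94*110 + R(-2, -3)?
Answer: -10345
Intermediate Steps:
R(f, C) = C + f
-94*110 + R(-2, -3) = -94*110 + (-3 - 2) = -10340 - 5 = -10345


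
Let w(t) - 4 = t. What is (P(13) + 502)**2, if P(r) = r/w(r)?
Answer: 73051209/289 ≈ 2.5277e+5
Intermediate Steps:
w(t) = 4 + t
P(r) = r/(4 + r)
(P(13) + 502)**2 = (13/(4 + 13) + 502)**2 = (13/17 + 502)**2 = (8547/17)**2 = 73051209/289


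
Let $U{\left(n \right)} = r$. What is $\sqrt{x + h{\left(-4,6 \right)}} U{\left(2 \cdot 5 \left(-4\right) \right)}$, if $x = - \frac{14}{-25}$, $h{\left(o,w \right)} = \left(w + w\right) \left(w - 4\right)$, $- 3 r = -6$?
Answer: $\frac{2 \sqrt{614}}{5} \approx 9.9116$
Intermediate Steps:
$r = 2$ ($r = \left(- \frac{1}{3}\right) \left(-6\right) = 2$)
$h{\left(o,w \right)} = 2 w \left(-4 + w\right)$
$U{\left(n \right)} = 2$
$x = \frac{14}{25}$ ($x = \left(-14\right) \left(- \frac{1}{25}\right) = \frac{14}{25} \approx 0.56$)
$\sqrt{x + h{\left(-4,6 \right)}} U{\left(2 \cdot 5 \left(-4\right) \right)} = \sqrt{\frac{14}{25} + 2 \cdot 6 \left(-4 + 6\right)} 2 = \sqrt{\frac{14}{25} + 2 \cdot 6 \cdot 2} \cdot 2 = \sqrt{\frac{14}{25} + 24} \cdot 2 = \sqrt{\frac{614}{25}} \cdot 2 = \frac{\sqrt{614}}{5} \cdot 2 = \frac{2 \sqrt{614}}{5}$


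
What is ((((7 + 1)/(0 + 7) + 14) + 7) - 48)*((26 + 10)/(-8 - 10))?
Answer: 362/7 ≈ 51.714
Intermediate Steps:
((((7 + 1)/(0 + 7) + 14) + 7) - 48)*((26 + 10)/(-8 - 10)) = (((8/7 + 14) + 7) - 48)*(36/(-18)) = (((8*(⅐) + 14) + 7) - 48)*(36*(-1/18)) = (((8/7 + 14) + 7) - 48)*(-2) = ((106/7 + 7) - 48)*(-2) = (155/7 - 48)*(-2) = -181/7*(-2) = 362/7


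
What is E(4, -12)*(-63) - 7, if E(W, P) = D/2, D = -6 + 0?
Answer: 182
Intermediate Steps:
D = -6
E(W, P) = -3 (E(W, P) = -6/2 = -6*1/2 = -3)
E(4, -12)*(-63) - 7 = -3*(-63) - 7 = 189 - 7 = 182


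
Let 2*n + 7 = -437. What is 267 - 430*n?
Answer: 95727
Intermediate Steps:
n = -222 (n = -7/2 + (1/2)*(-437) = -7/2 - 437/2 = -222)
267 - 430*n = 267 - 430*(-222) = 267 + 95460 = 95727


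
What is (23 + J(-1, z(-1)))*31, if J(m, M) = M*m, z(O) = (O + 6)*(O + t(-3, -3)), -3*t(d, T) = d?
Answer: 713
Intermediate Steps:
t(d, T) = -d/3
z(O) = (1 + O)*(6 + O) (z(O) = (O + 6)*(O - 1/3*(-3)) = (6 + O)*(O + 1) = (6 + O)*(1 + O) = (1 + O)*(6 + O))
(23 + J(-1, z(-1)))*31 = (23 + (6 + (-1)**2 + 7*(-1))*(-1))*31 = (23 + (6 + 1 - 7)*(-1))*31 = (23 + 0*(-1))*31 = (23 + 0)*31 = 23*31 = 713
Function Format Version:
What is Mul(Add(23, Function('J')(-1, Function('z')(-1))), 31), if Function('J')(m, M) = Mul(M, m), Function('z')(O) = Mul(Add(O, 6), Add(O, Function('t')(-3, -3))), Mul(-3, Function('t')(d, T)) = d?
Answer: 713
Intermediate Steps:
Function('t')(d, T) = Mul(Rational(-1, 3), d)
Function('z')(O) = Mul(Add(1, O), Add(6, O)) (Function('z')(O) = Mul(Add(O, 6), Add(O, Mul(Rational(-1, 3), -3))) = Mul(Add(6, O), Add(O, 1)) = Mul(Add(6, O), Add(1, O)) = Mul(Add(1, O), Add(6, O)))
Mul(Add(23, Function('J')(-1, Function('z')(-1))), 31) = Mul(Add(23, Mul(Add(6, Pow(-1, 2), Mul(7, -1)), -1)), 31) = Mul(Add(23, Mul(Add(6, 1, -7), -1)), 31) = Mul(Add(23, Mul(0, -1)), 31) = Mul(Add(23, 0), 31) = Mul(23, 31) = 713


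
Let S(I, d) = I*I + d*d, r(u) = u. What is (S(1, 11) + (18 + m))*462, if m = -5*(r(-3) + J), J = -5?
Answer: 83160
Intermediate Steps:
S(I, d) = I² + d²
m = 40 (m = -5*(-3 - 5) = -5*(-8) = 40)
(S(1, 11) + (18 + m))*462 = ((1² + 11²) + (18 + 40))*462 = ((1 + 121) + 58)*462 = (122 + 58)*462 = 180*462 = 83160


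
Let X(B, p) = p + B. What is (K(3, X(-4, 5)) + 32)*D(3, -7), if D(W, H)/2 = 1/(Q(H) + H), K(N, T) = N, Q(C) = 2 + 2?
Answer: -70/3 ≈ -23.333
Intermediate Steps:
X(B, p) = B + p
Q(C) = 4
D(W, H) = 2/(4 + H)
(K(3, X(-4, 5)) + 32)*D(3, -7) = (3 + 32)*(2/(4 - 7)) = 35*(2/(-3)) = 35*(2*(-1/3)) = 35*(-2/3) = -70/3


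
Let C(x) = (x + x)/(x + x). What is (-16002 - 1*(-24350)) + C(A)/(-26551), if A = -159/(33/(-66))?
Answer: 221647747/26551 ≈ 8348.0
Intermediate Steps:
A = 318 (A = -159/(33*(-1/66)) = -159/(-½) = -159*(-2) = 318)
C(x) = 1 (C(x) = (2*x)/((2*x)) = (2*x)*(1/(2*x)) = 1)
(-16002 - 1*(-24350)) + C(A)/(-26551) = (-16002 - 1*(-24350)) + 1/(-26551) = (-16002 + 24350) + 1*(-1/26551) = 8348 - 1/26551 = 221647747/26551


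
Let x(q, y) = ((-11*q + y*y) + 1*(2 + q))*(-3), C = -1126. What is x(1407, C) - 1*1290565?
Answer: -5051989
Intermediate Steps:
x(q, y) = -6 - 3*y² + 30*q (x(q, y) = ((-11*q + y²) + (2 + q))*(-3) = ((y² - 11*q) + (2 + q))*(-3) = (2 + y² - 10*q)*(-3) = -6 - 3*y² + 30*q)
x(1407, C) - 1*1290565 = (-6 - 3*(-1126)² + 30*1407) - 1*1290565 = (-6 - 3*1267876 + 42210) - 1290565 = (-6 - 3803628 + 42210) - 1290565 = -3761424 - 1290565 = -5051989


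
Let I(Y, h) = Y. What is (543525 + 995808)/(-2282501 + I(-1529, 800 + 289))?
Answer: -1539333/2284030 ≈ -0.67395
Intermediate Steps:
(543525 + 995808)/(-2282501 + I(-1529, 800 + 289)) = (543525 + 995808)/(-2282501 - 1529) = 1539333/(-2284030) = 1539333*(-1/2284030) = -1539333/2284030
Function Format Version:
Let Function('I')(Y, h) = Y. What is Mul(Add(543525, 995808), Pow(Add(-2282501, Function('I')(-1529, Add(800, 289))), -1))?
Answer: Rational(-1539333, 2284030) ≈ -0.67395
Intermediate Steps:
Mul(Add(543525, 995808), Pow(Add(-2282501, Function('I')(-1529, Add(800, 289))), -1)) = Mul(Add(543525, 995808), Pow(Add(-2282501, -1529), -1)) = Mul(1539333, Pow(-2284030, -1)) = Mul(1539333, Rational(-1, 2284030)) = Rational(-1539333, 2284030)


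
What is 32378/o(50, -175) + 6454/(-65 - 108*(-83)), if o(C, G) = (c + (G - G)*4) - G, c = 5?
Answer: 144646771/800910 ≈ 180.60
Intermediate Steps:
o(C, G) = 5 - G (o(C, G) = (5 + (G - G)*4) - G = (5 + 0*4) - G = (5 + 0) - G = 5 - G)
32378/o(50, -175) + 6454/(-65 - 108*(-83)) = 32378/(5 - 1*(-175)) + 6454/(-65 - 108*(-83)) = 32378/(5 + 175) + 6454/(-65 + 8964) = 32378/180 + 6454/8899 = 32378*(1/180) + 6454*(1/8899) = 16189/90 + 6454/8899 = 144646771/800910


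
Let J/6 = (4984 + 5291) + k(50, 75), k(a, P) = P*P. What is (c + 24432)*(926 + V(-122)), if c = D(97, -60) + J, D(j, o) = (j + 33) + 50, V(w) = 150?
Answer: 129132912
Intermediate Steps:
k(a, P) = P**2
D(j, o) = 83 + j (D(j, o) = (33 + j) + 50 = 83 + j)
J = 95400 (J = 6*((4984 + 5291) + 75**2) = 6*(10275 + 5625) = 6*15900 = 95400)
c = 95580 (c = (83 + 97) + 95400 = 180 + 95400 = 95580)
(c + 24432)*(926 + V(-122)) = (95580 + 24432)*(926 + 150) = 120012*1076 = 129132912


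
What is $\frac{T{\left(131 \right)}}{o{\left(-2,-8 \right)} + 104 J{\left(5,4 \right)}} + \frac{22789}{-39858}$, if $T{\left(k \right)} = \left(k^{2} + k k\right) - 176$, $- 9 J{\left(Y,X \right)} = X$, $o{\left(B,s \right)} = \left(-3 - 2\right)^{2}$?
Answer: $- \frac{942559547}{585606} \approx -1609.5$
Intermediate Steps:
$o{\left(B,s \right)} = 25$ ($o{\left(B,s \right)} = \left(-5\right)^{2} = 25$)
$J{\left(Y,X \right)} = - \frac{X}{9}$
$T{\left(k \right)} = -176 + 2 k^{2}$ ($T{\left(k \right)} = \left(k^{2} + k^{2}\right) - 176 = 2 k^{2} - 176 = -176 + 2 k^{2}$)
$\frac{T{\left(131 \right)}}{o{\left(-2,-8 \right)} + 104 J{\left(5,4 \right)}} + \frac{22789}{-39858} = \frac{-176 + 2 \cdot 131^{2}}{25 + 104 \left(\left(- \frac{1}{9}\right) 4\right)} + \frac{22789}{-39858} = \frac{-176 + 2 \cdot 17161}{25 + 104 \left(- \frac{4}{9}\right)} + 22789 \left(- \frac{1}{39858}\right) = \frac{-176 + 34322}{25 - \frac{416}{9}} - \frac{1753}{3066} = \frac{34146}{- \frac{191}{9}} - \frac{1753}{3066} = 34146 \left(- \frac{9}{191}\right) - \frac{1753}{3066} = - \frac{307314}{191} - \frac{1753}{3066} = - \frac{942559547}{585606}$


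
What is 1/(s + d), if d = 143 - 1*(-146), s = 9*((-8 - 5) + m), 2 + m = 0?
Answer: 1/154 ≈ 0.0064935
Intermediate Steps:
m = -2 (m = -2 + 0 = -2)
s = -135 (s = 9*((-8 - 5) - 2) = 9*(-13 - 2) = 9*(-15) = -135)
d = 289 (d = 143 + 146 = 289)
1/(s + d) = 1/(-135 + 289) = 1/154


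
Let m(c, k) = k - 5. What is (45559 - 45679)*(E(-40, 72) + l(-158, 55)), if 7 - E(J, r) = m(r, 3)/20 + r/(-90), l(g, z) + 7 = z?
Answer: -6708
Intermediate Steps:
m(c, k) = -5 + k
l(g, z) = -7 + z
E(J, r) = 71/10 + r/90 (E(J, r) = 7 - ((-5 + 3)/20 + r/(-90)) = 7 - (-2*1/20 + r*(-1/90)) = 7 - (-1/10 - r/90) = 7 + (1/10 + r/90) = 71/10 + r/90)
(45559 - 45679)*(E(-40, 72) + l(-158, 55)) = (45559 - 45679)*((71/10 + (1/90)*72) + (-7 + 55)) = -120*((71/10 + 4/5) + 48) = -120*(79/10 + 48) = -120*559/10 = -6708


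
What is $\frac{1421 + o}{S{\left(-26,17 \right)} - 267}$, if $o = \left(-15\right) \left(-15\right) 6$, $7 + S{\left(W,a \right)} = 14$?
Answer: $- \frac{2771}{260} \approx -10.658$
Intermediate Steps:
$S{\left(W,a \right)} = 7$ ($S{\left(W,a \right)} = -7 + 14 = 7$)
$o = 1350$ ($o = 225 \cdot 6 = 1350$)
$\frac{1421 + o}{S{\left(-26,17 \right)} - 267} = \frac{1421 + 1350}{7 - 267} = \frac{2771}{-260} = 2771 \left(- \frac{1}{260}\right) = - \frac{2771}{260}$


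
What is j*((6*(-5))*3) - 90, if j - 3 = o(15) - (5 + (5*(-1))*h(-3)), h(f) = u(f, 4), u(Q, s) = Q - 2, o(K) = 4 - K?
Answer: 3330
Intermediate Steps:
u(Q, s) = -2 + Q
h(f) = -2 + f
j = -38 (j = 3 + ((4 - 1*15) - (5 + (5*(-1))*(-2 - 3))) = 3 + ((4 - 15) - (5 - 5*(-5))) = 3 + (-11 - (5 + 25)) = 3 + (-11 - 1*30) = 3 + (-11 - 30) = 3 - 41 = -38)
j*((6*(-5))*3) - 90 = -38*6*(-5)*3 - 90 = -(-1140)*3 - 90 = -38*(-90) - 90 = 3420 - 90 = 3330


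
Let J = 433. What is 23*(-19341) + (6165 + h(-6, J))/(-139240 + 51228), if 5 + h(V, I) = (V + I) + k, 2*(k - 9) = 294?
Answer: -39151528859/88012 ≈ -4.4484e+5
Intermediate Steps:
k = 156 (k = 9 + (½)*294 = 9 + 147 = 156)
h(V, I) = 151 + I + V (h(V, I) = -5 + ((V + I) + 156) = -5 + ((I + V) + 156) = -5 + (156 + I + V) = 151 + I + V)
23*(-19341) + (6165 + h(-6, J))/(-139240 + 51228) = 23*(-19341) + (6165 + (151 + 433 - 6))/(-139240 + 51228) = -444843 + (6165 + 578)/(-88012) = -444843 + 6743*(-1/88012) = -444843 - 6743/88012 = -39151528859/88012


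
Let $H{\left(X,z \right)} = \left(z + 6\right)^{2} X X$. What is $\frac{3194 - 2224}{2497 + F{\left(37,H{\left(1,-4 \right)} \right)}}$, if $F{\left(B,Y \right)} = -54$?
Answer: $\frac{970}{2443} \approx 0.39705$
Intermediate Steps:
$H{\left(X,z \right)} = X^{2} \left(6 + z\right)^{2}$ ($H{\left(X,z \right)} = \left(6 + z\right)^{2} X X = X \left(6 + z\right)^{2} X = X^{2} \left(6 + z\right)^{2}$)
$\frac{3194 - 2224}{2497 + F{\left(37,H{\left(1,-4 \right)} \right)}} = \frac{3194 - 2224}{2497 - 54} = \frac{3194 - 2224}{2443} = 970 \cdot \frac{1}{2443} = \frac{970}{2443}$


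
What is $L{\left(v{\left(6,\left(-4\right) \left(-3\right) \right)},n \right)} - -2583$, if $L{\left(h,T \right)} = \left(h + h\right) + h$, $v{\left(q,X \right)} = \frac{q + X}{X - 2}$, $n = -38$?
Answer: $\frac{12942}{5} \approx 2588.4$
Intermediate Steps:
$v{\left(q,X \right)} = \frac{X + q}{-2 + X}$
$L{\left(h,T \right)} = 3 h$ ($L{\left(h,T \right)} = 2 h + h = 3 h$)
$L{\left(v{\left(6,\left(-4\right) \left(-3\right) \right)},n \right)} - -2583 = 3 \frac{\left(-4\right) \left(-3\right) + 6}{-2 - -12} - -2583 = 3 \frac{12 + 6}{-2 + 12} + 2583 = 3 \cdot \frac{1}{10} \cdot 18 + 2583 = 3 \cdot \frac{9}{5} + 2583 = \frac{27}{5} + 2583 = \frac{12942}{5}$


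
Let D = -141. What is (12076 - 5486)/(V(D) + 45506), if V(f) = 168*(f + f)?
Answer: -659/187 ≈ -3.5241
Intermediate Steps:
V(f) = 336*f (V(f) = 168*(2*f) = 336*f)
(12076 - 5486)/(V(D) + 45506) = (12076 - 5486)/(336*(-141) + 45506) = 6590/(-47376 + 45506) = 6590/(-1870) = 6590*(-1/1870) = -659/187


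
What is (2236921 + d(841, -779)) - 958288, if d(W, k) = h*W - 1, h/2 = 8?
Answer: 1292088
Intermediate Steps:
h = 16 (h = 2*8 = 16)
d(W, k) = -1 + 16*W (d(W, k) = 16*W - 1 = -1 + 16*W)
(2236921 + d(841, -779)) - 958288 = (2236921 + (-1 + 16*841)) - 958288 = (2236921 + (-1 + 13456)) - 958288 = (2236921 + 13455) - 958288 = 2250376 - 958288 = 1292088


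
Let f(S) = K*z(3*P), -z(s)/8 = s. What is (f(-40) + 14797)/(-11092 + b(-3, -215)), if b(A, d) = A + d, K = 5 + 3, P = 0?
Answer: -14797/11310 ≈ -1.3083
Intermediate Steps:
z(s) = -8*s
K = 8
f(S) = 0 (f(S) = 8*(-24*0) = 8*(-8*0) = 8*0 = 0)
(f(-40) + 14797)/(-11092 + b(-3, -215)) = (0 + 14797)/(-11092 + (-3 - 215)) = 14797/(-11092 - 218) = 14797/(-11310) = 14797*(-1/11310) = -14797/11310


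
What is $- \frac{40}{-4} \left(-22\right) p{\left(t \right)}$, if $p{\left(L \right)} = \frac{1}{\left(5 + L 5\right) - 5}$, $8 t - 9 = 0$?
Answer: $- \frac{352}{9} \approx -39.111$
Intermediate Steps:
$t = \frac{9}{8}$ ($t = \frac{9}{8} + \frac{1}{8} \cdot 0 = \frac{9}{8} + 0 = \frac{9}{8} \approx 1.125$)
$p{\left(L \right)} = \frac{1}{5 L}$ ($p{\left(L \right)} = \frac{1}{\left(5 + 5 L\right) - 5} = \frac{1}{5 L}$)
$- \frac{40}{-4} \left(-22\right) p{\left(t \right)} = - \frac{40}{-4} \left(-22\right) \frac{1}{5 \cdot \frac{9}{8}} = - 40 \left(- \frac{1}{4}\right) \left(-22\right) \frac{1}{5} \cdot \frac{8}{9} = - \frac{\left(-10\right) \left(-22\right) 8}{45} = - \frac{220 \cdot 8}{45} = \left(-1\right) \frac{352}{9} = - \frac{352}{9}$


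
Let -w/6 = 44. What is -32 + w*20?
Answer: -5312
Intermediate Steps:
w = -264 (w = -6*44 = -264)
-32 + w*20 = -32 - 264*20 = -32 - 5280 = -5312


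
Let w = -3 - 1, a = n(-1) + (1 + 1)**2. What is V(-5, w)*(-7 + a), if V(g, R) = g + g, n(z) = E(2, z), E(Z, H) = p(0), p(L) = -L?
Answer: 30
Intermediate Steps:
E(Z, H) = 0 (E(Z, H) = -1*0 = 0)
n(z) = 0
a = 4 (a = 0 + (1 + 1)**2 = 0 + 2**2 = 0 + 4 = 4)
w = -4
V(g, R) = 2*g
V(-5, w)*(-7 + a) = (2*(-5))*(-7 + 4) = -10*(-3) = 30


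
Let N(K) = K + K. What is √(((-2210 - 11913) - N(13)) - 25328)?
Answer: I*√39477 ≈ 198.69*I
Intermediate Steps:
N(K) = 2*K
√(((-2210 - 11913) - N(13)) - 25328) = √(((-2210 - 11913) - 2*13) - 25328) = √((-14123 - 1*26) - 25328) = √((-14123 - 26) - 25328) = √(-14149 - 25328) = √(-39477) = I*√39477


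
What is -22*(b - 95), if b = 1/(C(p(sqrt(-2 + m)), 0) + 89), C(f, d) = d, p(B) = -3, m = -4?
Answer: 185988/89 ≈ 2089.8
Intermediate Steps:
b = 1/89 (b = 1/(0 + 89) = 1/89 ≈ 0.011236)
-22*(b - 95) = -22*(1/89 - 95) = -22*(-8454/89) = 185988/89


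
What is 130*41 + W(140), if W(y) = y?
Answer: 5470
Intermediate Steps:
130*41 + W(140) = 130*41 + 140 = 5330 + 140 = 5470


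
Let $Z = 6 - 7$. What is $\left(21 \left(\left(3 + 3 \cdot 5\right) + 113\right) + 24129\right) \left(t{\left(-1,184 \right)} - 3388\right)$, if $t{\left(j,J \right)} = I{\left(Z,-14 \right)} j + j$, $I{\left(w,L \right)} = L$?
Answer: $-90720000$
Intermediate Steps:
$Z = -1$ ($Z = 6 - 7 = -1$)
$t{\left(j,J \right)} = - 13 j$ ($t{\left(j,J \right)} = - 14 j + j = - 13 j$)
$\left(21 \left(\left(3 + 3 \cdot 5\right) + 113\right) + 24129\right) \left(t{\left(-1,184 \right)} - 3388\right) = \left(21 \left(\left(3 + 3 \cdot 5\right) + 113\right) + 24129\right) \left(\left(-13\right) \left(-1\right) - 3388\right) = \left(21 \left(\left(3 + 15\right) + 113\right) + 24129\right) \left(13 - 3388\right) = \left(21 \left(18 + 113\right) + 24129\right) \left(-3375\right) = \left(21 \cdot 131 + 24129\right) \left(-3375\right) = \left(2751 + 24129\right) \left(-3375\right) = 26880 \left(-3375\right) = -90720000$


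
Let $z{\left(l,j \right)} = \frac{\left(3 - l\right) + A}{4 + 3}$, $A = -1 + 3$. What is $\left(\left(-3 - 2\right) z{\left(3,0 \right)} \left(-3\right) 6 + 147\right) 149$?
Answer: $\frac{180141}{7} \approx 25734.0$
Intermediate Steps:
$A = 2$
$z{\left(l,j \right)} = \frac{5}{7} - \frac{l}{7}$ ($z{\left(l,j \right)} = \frac{\left(3 - l\right) + 2}{4 + 3} = \frac{5 - l}{7} = \left(5 - l\right) \frac{1}{7} = \frac{5}{7} - \frac{l}{7}$)
$\left(\left(-3 - 2\right) z{\left(3,0 \right)} \left(-3\right) 6 + 147\right) 149 = \left(\left(-3 - 2\right) \left(\frac{5}{7} - \frac{3}{7}\right) \left(-3\right) 6 + 147\right) 149 = \left(- 5 \left(\frac{5}{7} - \frac{3}{7}\right) \left(-3\right) 6 + 147\right) 149 = \left(- 5 \cdot \frac{2}{7} \left(-3\right) 6 + 147\right) 149 = \left(- 5 \left(\left(- \frac{6}{7}\right) 6\right) + 147\right) 149 = \left(\left(-5\right) \left(- \frac{36}{7}\right) + 147\right) 149 = \left(\frac{180}{7} + 147\right) 149 = \frac{1209}{7} \cdot 149 = \frac{180141}{7}$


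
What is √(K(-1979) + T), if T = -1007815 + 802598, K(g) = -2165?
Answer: I*√207382 ≈ 455.39*I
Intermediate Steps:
T = -205217
√(K(-1979) + T) = √(-2165 - 205217) = √(-207382) = I*√207382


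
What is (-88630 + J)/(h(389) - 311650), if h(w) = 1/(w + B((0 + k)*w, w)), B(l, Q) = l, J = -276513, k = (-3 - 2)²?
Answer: 3693056302/3152028099 ≈ 1.1716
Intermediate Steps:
k = 25 (k = (-5)² = 25)
h(w) = 1/(26*w) (h(w) = 1/(w + (0 + 25)*w) = 1/(w + 25*w) = 1/(26*w))
(-88630 + J)/(h(389) - 311650) = (-88630 - 276513)/((1/26)/389 - 311650) = -365143/((1/26)*(1/389) - 311650) = -365143/(1/10114 - 311650) = -365143/(-3152028099/10114) = -365143*(-10114/3152028099) = 3693056302/3152028099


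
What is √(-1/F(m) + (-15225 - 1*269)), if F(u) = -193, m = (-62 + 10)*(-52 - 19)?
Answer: I*√577135813/193 ≈ 124.47*I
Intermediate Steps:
m = 3692 (m = -52*(-71) = 3692)
√(-1/F(m) + (-15225 - 1*269)) = √(-1/(-193) + (-15225 - 1*269)) = √(-1*(-1/193) + (-15225 - 269)) = √(1/193 - 15494) = √(-2990341/193) = I*√577135813/193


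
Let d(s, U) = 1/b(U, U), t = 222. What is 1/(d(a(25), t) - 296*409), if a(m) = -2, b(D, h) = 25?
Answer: -25/3026599 ≈ -8.2601e-6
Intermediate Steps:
d(s, U) = 1/25
1/(d(a(25), t) - 296*409) = 1/(1/25 - 296*409) = 1/(1/25 - 121064) = 1/(-3026599/25) = -25/3026599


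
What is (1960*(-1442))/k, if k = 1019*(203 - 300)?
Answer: 2826320/98843 ≈ 28.594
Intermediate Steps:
k = -98843 (k = 1019*(-97) = -98843)
(1960*(-1442))/k = (1960*(-1442))/(-98843) = -2826320*(-1/98843) = 2826320/98843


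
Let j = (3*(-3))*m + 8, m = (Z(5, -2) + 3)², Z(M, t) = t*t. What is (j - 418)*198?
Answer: -168498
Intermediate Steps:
Z(M, t) = t²
m = 49 (m = ((-2)² + 3)² = (4 + 3)² = 7² = 49)
j = -433 (j = (3*(-3))*49 + 8 = -9*49 + 8 = -441 + 8 = -433)
(j - 418)*198 = (-433 - 418)*198 = -851*198 = -168498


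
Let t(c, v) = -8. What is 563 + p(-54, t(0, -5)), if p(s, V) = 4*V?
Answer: 531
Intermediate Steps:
563 + p(-54, t(0, -5)) = 563 + 4*(-8) = 563 - 32 = 531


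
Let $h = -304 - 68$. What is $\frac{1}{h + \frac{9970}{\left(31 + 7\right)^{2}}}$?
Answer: $- \frac{722}{263599} \approx -0.002739$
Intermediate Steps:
$h = -372$
$\frac{1}{h + \frac{9970}{\left(31 + 7\right)^{2}}} = \frac{1}{-372 + \frac{9970}{\left(31 + 7\right)^{2}}} = \frac{1}{-372 + \frac{9970}{38^{2}}} = \frac{1}{-372 + \frac{9970}{1444}} = \frac{1}{-372 + 9970 \cdot \frac{1}{1444}} = \frac{1}{-372 + \frac{4985}{722}} = \frac{1}{- \frac{263599}{722}} = - \frac{722}{263599}$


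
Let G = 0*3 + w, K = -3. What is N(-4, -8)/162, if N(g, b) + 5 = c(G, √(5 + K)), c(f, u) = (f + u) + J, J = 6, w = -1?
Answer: √2/162 ≈ 0.0087297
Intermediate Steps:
G = -1 (G = 0*3 - 1 = 0 - 1 = -1)
c(f, u) = 6 + f + u (c(f, u) = (f + u) + 6 = 6 + f + u)
N(g, b) = √2 (N(g, b) = -5 + (6 - 1 + √(5 - 3)) = -5 + (6 - 1 + √2) = -5 + (5 + √2) = √2)
N(-4, -8)/162 = √2/162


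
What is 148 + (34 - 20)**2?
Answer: 344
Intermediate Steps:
148 + (34 - 20)**2 = 148 + 14**2 = 148 + 196 = 344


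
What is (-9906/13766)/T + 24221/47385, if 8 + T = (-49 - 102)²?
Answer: 3799657970494/7433958717315 ≈ 0.51112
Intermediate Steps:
T = 22793 (T = -8 + (-49 - 102)² = -8 + (-151)² = -8 + 22801 = 22793)
(-9906/13766)/T + 24221/47385 = -9906/13766/22793 + 24221/47385 = -9906*1/13766*(1/22793) + 24221*(1/47385) = -4953/6883*1/22793 + 24221/47385 = -4953/156884219 + 24221/47385 = 3799657970494/7433958717315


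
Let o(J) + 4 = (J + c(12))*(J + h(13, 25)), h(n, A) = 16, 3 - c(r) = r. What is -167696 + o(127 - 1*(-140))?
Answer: -94686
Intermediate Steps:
c(r) = 3 - r
o(J) = -4 + (-9 + J)*(16 + J) (o(J) = -4 + (J + (3 - 1*12))*(J + 16) = -4 + (J + (3 - 12))*(16 + J) = -4 + (J - 9)*(16 + J) = -4 + (-9 + J)*(16 + J))
-167696 + o(127 - 1*(-140)) = -167696 + (-148 + (127 - 1*(-140))² + 7*(127 - 1*(-140))) = -167696 + (-148 + (127 + 140)² + 7*(127 + 140)) = -167696 + (-148 + 267² + 7*267) = -167696 + (-148 + 71289 + 1869) = -167696 + 73010 = -94686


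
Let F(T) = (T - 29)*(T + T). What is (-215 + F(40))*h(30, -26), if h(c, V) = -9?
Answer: -5985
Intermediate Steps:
F(T) = 2*T*(-29 + T) (F(T) = (-29 + T)*(2*T) = 2*T*(-29 + T))
(-215 + F(40))*h(30, -26) = (-215 + 2*40*(-29 + 40))*(-9) = (-215 + 2*40*11)*(-9) = (-215 + 880)*(-9) = 665*(-9) = -5985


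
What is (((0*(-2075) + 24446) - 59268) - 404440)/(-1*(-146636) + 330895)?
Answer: -439262/477531 ≈ -0.91986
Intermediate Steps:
(((0*(-2075) + 24446) - 59268) - 404440)/(-1*(-146636) + 330895) = (((0 + 24446) - 59268) - 404440)/(146636 + 330895) = ((24446 - 59268) - 404440)/477531 = (-34822 - 404440)*(1/477531) = -439262*1/477531 = -439262/477531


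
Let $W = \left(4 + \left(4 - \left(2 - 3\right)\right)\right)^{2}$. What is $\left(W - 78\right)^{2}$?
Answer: $9$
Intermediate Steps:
$W = 81$ ($W = \left(4 + \left(4 - -1\right)\right)^{2} = \left(4 + \left(4 + 1\right)\right)^{2} = \left(4 + 5\right)^{2} = 9^{2} = 81$)
$\left(W - 78\right)^{2} = \left(81 - 78\right)^{2} = 3^{2} = 9$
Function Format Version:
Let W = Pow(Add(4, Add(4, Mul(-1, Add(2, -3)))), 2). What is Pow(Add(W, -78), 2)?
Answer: 9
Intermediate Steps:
W = 81 (W = Pow(Add(4, Add(4, Mul(-1, -1))), 2) = Pow(Add(4, Add(4, 1)), 2) = Pow(Add(4, 5), 2) = Pow(9, 2) = 81)
Pow(Add(W, -78), 2) = Pow(Add(81, -78), 2) = Pow(3, 2) = 9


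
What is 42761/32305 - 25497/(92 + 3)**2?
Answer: -87552512/58310525 ≈ -1.5015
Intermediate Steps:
42761/32305 - 25497/(92 + 3)**2 = 42761*(1/32305) - 25497/(95**2) = 42761/32305 - 25497/9025 = -87552512/58310525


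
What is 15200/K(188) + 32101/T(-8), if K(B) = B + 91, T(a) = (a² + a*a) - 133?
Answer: -8880179/1395 ≈ -6365.7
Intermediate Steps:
T(a) = -133 + 2*a² (T(a) = (a² + a²) - 133 = 2*a² - 133 = -133 + 2*a²)
K(B) = 91 + B
15200/K(188) + 32101/T(-8) = 15200/(91 + 188) + 32101/(-133 + 2*(-8)²) = 15200/279 + 32101/(-133 + 2*64) = 15200*(1/279) + 32101/(-133 + 128) = 15200/279 + 32101/(-5) = 15200/279 + 32101*(-⅕) = 15200/279 - 32101/5 = -8880179/1395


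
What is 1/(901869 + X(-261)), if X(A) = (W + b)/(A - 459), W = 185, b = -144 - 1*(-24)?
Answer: 144/129869123 ≈ 1.1088e-6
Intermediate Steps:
b = -120 (b = -144 + 24 = -120)
X(A) = 65/(-459 + A) (X(A) = (185 - 120)/(A - 459) = 65/(-459 + A))
1/(901869 + X(-261)) = 1/(901869 + 65/(-459 - 261)) = 1/(901869 + 65/(-720)) = 1/(901869 + 65*(-1/720)) = 1/(901869 - 13/144) = 1/(129869123/144) = 144/129869123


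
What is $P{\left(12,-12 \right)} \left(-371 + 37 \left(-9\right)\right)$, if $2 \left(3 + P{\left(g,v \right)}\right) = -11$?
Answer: $5984$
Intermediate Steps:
$P{\left(g,v \right)} = - \frac{17}{2}$ ($P{\left(g,v \right)} = -3 + \frac{1}{2} \left(-11\right) = -3 - \frac{11}{2} = - \frac{17}{2}$)
$P{\left(12,-12 \right)} \left(-371 + 37 \left(-9\right)\right) = - \frac{17 \left(-371 + 37 \left(-9\right)\right)}{2} = - \frac{17 \left(-371 - 333\right)}{2} = \left(- \frac{17}{2}\right) \left(-704\right) = 5984$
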